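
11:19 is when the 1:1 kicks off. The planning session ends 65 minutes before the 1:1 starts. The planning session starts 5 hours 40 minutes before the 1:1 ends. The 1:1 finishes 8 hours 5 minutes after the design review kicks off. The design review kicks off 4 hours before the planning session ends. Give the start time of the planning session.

The planning session ends at 11:19 − 65 min = 10:14.
The design review starts at 10:14 − 240 min = 06:14.
The 1:1 ends at 06:14 + 485 min = 14:19.
The planning session starts at 14:19 − 340 min = 08:39.

08:39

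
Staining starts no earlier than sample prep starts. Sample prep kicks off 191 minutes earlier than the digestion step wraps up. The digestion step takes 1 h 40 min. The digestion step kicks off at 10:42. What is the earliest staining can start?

09:11

The digestion step ends at 10:42 + 100 min = 12:22.
Sample prep starts at 12:22 − 191 min = 09:11.
Staining is bounded by sample prep, so the earliest it can start is 09:11.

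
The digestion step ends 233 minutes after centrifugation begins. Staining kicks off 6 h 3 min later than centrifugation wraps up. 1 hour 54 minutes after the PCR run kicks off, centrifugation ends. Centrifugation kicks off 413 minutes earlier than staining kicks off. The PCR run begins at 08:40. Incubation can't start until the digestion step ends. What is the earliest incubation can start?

Centrifugation ends at 08:40 + 114 min = 10:34.
Staining starts at 10:34 + 363 min = 16:37.
Centrifugation starts at 16:37 − 413 min = 09:44.
The digestion step ends at 09:44 + 233 min = 13:37.
Incubation is bounded by the digestion step, so the earliest it can start is 13:37.

13:37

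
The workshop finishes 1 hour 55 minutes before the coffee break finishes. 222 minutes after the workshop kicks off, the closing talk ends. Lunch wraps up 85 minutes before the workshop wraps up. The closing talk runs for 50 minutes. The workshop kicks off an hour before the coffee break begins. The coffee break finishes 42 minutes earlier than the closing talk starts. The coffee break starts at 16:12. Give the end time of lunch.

14:02

The workshop starts at 16:12 − 60 min = 15:12.
The closing talk ends at 15:12 + 222 min = 18:54.
The closing talk starts at 18:54 − 50 min = 18:04.
The coffee break ends at 18:04 − 42 min = 17:22.
The workshop ends at 17:22 − 115 min = 15:27.
Lunch ends at 15:27 − 85 min = 14:02.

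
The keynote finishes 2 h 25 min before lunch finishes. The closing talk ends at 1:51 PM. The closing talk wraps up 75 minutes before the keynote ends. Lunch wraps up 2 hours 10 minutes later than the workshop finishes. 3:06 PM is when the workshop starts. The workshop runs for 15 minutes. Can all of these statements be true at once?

Yes

The workshop ends at 3:06 PM + 15 min = 3:21 PM.
Lunch ends at 3:21 PM + 130 min = 5:31 PM.
The keynote ends at 5:31 PM − 145 min = 3:06 PM.
The closing talk ends at 3:06 PM − 75 min = 1:51 PM.
That matches the stated 1:51 PM, so the schedule is consistent.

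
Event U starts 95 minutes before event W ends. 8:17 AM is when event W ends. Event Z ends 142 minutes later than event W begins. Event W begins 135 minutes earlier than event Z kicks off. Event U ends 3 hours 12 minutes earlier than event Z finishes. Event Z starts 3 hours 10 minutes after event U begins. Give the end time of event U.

Event U starts at 8:17 AM − 95 min = 6:42 AM.
Event Z starts at 6:42 AM + 190 min = 9:52 AM.
Event W starts at 9:52 AM − 135 min = 7:37 AM.
Event Z ends at 7:37 AM + 142 min = 9:59 AM.
Event U ends at 9:59 AM − 192 min = 6:47 AM.

6:47 AM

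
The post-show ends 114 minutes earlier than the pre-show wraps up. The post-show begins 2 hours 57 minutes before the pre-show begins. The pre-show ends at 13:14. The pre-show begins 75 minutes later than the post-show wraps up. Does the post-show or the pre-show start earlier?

The post-show ends at 13:14 − 114 min = 11:20.
The pre-show starts at 11:20 + 75 min = 12:35.
The post-show starts at 12:35 − 177 min = 09:38.
The post-show starts at 09:38 and the pre-show starts at 12:35, so the post-show is first.

the post-show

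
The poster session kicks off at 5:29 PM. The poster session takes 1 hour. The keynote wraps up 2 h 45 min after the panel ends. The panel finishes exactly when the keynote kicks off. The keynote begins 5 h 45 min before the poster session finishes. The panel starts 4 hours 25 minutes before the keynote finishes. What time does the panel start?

11:04 AM

The poster session ends at 5:29 PM + 60 min = 6:29 PM.
The keynote starts at 6:29 PM − 345 min = 12:44 PM.
So the panel ends at 12:44 PM.
The keynote ends at 12:44 PM + 165 min = 3:29 PM.
The panel starts at 3:29 PM − 265 min = 11:04 AM.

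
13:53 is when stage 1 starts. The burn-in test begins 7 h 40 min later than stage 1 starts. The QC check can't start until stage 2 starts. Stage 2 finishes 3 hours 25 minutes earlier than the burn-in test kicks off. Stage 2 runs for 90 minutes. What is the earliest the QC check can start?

16:38

The burn-in test starts at 13:53 + 460 min = 21:33.
Stage 2 ends at 21:33 − 205 min = 18:08.
Stage 2 starts at 18:08 − 90 min = 16:38.
The QC check is bounded by stage 2, so the earliest it can start is 16:38.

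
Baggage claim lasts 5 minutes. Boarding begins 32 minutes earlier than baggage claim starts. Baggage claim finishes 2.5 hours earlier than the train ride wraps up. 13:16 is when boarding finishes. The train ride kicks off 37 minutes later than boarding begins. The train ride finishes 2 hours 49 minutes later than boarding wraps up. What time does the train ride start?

The train ride ends at 13:16 + 169 min = 16:05.
Baggage claim ends at 16:05 − 150 min = 13:35.
Baggage claim starts at 13:35 − 5 min = 13:30.
Boarding starts at 13:30 − 32 min = 12:58.
The train ride starts at 12:58 + 37 min = 13:35.

13:35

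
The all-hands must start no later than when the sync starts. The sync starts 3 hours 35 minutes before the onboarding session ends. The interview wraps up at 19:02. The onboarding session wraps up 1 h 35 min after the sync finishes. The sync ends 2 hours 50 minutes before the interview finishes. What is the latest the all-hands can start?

The sync ends at 19:02 − 170 min = 16:12.
The onboarding session ends at 16:12 + 95 min = 17:47.
The sync starts at 17:47 − 215 min = 14:12.
The all-hands is bounded by the sync, so the latest it can start is 14:12.

14:12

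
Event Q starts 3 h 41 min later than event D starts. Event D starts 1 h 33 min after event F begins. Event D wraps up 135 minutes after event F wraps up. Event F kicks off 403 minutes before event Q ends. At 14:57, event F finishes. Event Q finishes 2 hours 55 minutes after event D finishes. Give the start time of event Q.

18:38

Event D ends at 14:57 + 135 min = 17:12.
Event Q ends at 17:12 + 175 min = 20:07.
Event F starts at 20:07 − 403 min = 13:24.
Event D starts at 13:24 + 93 min = 14:57.
Event Q starts at 14:57 + 221 min = 18:38.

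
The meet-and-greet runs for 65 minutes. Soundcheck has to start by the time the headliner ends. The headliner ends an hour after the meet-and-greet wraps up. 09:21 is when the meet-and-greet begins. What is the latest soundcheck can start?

11:26

The meet-and-greet ends at 09:21 + 65 min = 10:26.
The headliner ends at 10:26 + 60 min = 11:26.
Soundcheck is bounded by the headliner, so the latest it can start is 11:26.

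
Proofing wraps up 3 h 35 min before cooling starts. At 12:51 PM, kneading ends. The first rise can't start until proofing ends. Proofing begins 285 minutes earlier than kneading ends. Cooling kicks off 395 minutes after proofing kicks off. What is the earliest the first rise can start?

Proofing starts at 12:51 PM − 285 min = 8:06 AM.
Cooling starts at 8:06 AM + 395 min = 2:41 PM.
Proofing ends at 2:41 PM − 215 min = 11:06 AM.
The first rise is bounded by proofing, so the earliest it can start is 11:06 AM.

11:06 AM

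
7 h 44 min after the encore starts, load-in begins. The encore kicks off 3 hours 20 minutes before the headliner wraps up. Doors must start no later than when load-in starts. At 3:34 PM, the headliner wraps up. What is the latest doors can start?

7:58 PM

The encore starts at 3:34 PM − 200 min = 12:14 PM.
Load-in starts at 12:14 PM + 464 min = 7:58 PM.
Doors is bounded by load-in, so the latest it can start is 7:58 PM.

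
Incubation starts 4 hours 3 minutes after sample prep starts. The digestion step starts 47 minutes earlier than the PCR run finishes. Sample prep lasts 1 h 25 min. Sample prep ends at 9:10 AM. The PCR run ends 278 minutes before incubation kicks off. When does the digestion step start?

Sample prep starts at 9:10 AM − 85 min = 7:45 AM.
Incubation starts at 7:45 AM + 243 min = 11:48 AM.
The PCR run ends at 11:48 AM − 278 min = 7:10 AM.
The digestion step starts at 7:10 AM − 47 min = 6:23 AM.

6:23 AM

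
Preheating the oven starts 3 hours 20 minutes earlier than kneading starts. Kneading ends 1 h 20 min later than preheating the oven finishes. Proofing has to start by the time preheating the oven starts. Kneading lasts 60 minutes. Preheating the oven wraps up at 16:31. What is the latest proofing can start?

13:31

Kneading ends at 16:31 + 80 min = 17:51.
Kneading starts at 17:51 − 60 min = 16:51.
Preheating the oven starts at 16:51 − 200 min = 13:31.
Proofing is bounded by preheating the oven, so the latest it can start is 13:31.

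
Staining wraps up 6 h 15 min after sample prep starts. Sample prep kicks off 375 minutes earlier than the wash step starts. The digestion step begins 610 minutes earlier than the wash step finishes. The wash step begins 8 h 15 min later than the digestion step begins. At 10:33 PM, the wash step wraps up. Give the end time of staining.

The digestion step starts at 10:33 PM − 610 min = 12:23 PM.
The wash step starts at 12:23 PM + 495 min = 8:38 PM.
Sample prep starts at 8:38 PM − 375 min = 2:23 PM.
Staining ends at 2:23 PM + 375 min = 8:38 PM.

8:38 PM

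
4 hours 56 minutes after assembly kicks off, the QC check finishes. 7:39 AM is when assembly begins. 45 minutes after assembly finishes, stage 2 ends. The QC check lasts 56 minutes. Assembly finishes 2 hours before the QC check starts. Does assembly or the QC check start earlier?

The QC check ends at 7:39 AM + 296 min = 12:35 PM.
The QC check starts at 12:35 PM − 56 min = 11:39 AM.
Assembly starts at 7:39 AM and the QC check starts at 11:39 AM, so assembly is first.

assembly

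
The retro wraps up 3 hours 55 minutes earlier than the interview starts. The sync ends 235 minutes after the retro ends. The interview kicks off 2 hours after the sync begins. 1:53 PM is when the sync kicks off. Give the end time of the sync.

3:53 PM

The interview starts at 1:53 PM + 120 min = 3:53 PM.
The retro ends at 3:53 PM − 235 min = 11:58 AM.
The sync ends at 11:58 AM + 235 min = 3:53 PM.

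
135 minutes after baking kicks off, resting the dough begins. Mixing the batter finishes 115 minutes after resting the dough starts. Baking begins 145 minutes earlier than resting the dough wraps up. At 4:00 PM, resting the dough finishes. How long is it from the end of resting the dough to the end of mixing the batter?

1 h 45 min

Baking starts at 4:00 PM − 145 min = 1:35 PM.
Resting the dough starts at 1:35 PM + 135 min = 3:50 PM.
Mixing the batter ends at 3:50 PM + 115 min = 5:45 PM.
From 4:00 PM to 5:45 PM is 1 h 45 min.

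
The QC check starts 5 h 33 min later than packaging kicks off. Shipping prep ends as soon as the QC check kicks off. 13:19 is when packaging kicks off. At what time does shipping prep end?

18:52

The QC check starts at 13:19 + 333 min = 18:52.
So shipping prep ends at 18:52.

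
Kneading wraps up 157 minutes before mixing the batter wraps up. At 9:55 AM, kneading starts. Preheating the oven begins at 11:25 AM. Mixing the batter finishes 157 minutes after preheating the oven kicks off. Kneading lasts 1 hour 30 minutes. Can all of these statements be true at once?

Mixing the batter ends at 11:25 AM + 157 min = 2:02 PM.
Kneading ends at 2:02 PM − 157 min = 11:25 AM.
Kneading starts at 11:25 AM − 90 min = 9:55 AM.
That matches the stated 9:55 AM, so the schedule is consistent.

Yes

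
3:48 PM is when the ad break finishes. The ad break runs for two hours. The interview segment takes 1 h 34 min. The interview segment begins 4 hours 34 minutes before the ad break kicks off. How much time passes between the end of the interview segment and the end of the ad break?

The ad break starts at 3:48 PM − 120 min = 1:48 PM.
The interview segment starts at 1:48 PM − 274 min = 9:14 AM.
The interview segment ends at 9:14 AM + 94 min = 10:48 AM.
From 10:48 AM to 3:48 PM is 5 hours.

5 hours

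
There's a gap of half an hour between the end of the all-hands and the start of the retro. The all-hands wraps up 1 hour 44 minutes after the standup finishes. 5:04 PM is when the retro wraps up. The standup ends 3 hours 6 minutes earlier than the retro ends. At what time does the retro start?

The standup ends at 5:04 PM − 186 min = 1:58 PM.
The all-hands ends at 1:58 PM + 104 min = 3:42 PM.
The retro starts at 3:42 PM + 30 min = 4:12 PM.

4:12 PM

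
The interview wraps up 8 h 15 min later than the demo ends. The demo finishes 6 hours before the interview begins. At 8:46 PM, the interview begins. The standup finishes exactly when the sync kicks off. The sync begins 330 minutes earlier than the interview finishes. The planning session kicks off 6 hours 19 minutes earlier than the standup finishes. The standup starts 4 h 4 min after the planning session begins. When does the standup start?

The demo ends at 8:46 PM − 360 min = 2:46 PM.
The interview ends at 2:46 PM + 495 min = 11:01 PM.
The sync starts at 11:01 PM − 330 min = 5:31 PM.
So the standup ends at 5:31 PM.
The planning session starts at 5:31 PM − 379 min = 11:12 AM.
The standup starts at 11:12 AM + 244 min = 3:16 PM.

3:16 PM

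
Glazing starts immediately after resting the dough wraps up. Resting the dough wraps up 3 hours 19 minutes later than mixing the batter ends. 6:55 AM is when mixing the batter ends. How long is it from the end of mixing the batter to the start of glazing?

3 h 19 min

Resting the dough ends at 6:55 AM + 199 min = 10:14 AM.
So glazing starts at 10:14 AM.
From 6:55 AM to 10:14 AM is 3 h 19 min.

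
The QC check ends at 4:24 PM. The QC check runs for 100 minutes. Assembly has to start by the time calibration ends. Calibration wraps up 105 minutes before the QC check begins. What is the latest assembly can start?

12:59 PM

The QC check starts at 4:24 PM − 100 min = 2:44 PM.
Calibration ends at 2:44 PM − 105 min = 12:59 PM.
Assembly is bounded by calibration, so the latest it can start is 12:59 PM.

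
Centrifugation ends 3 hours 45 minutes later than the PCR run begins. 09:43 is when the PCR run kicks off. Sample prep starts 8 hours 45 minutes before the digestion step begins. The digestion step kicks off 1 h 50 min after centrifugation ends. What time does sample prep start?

Centrifugation ends at 09:43 + 225 min = 13:28.
The digestion step starts at 13:28 + 110 min = 15:18.
Sample prep starts at 15:18 − 525 min = 06:33.

06:33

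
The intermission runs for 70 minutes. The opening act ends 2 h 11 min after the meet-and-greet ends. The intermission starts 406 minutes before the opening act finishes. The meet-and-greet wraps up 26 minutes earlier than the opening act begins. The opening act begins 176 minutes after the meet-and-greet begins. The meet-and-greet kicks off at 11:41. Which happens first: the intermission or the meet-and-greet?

The opening act starts at 11:41 + 176 min = 14:37.
The meet-and-greet ends at 14:37 − 26 min = 14:11.
The opening act ends at 14:11 + 131 min = 16:22.
The intermission starts at 16:22 − 406 min = 09:36.
The intermission starts at 09:36 and the meet-and-greet starts at 11:41, so the intermission is first.

the intermission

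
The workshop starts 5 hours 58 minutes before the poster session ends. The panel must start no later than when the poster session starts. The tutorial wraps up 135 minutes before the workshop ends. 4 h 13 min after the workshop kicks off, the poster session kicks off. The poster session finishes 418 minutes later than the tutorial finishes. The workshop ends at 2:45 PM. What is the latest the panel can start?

The tutorial ends at 2:45 PM − 135 min = 12:30 PM.
The poster session ends at 12:30 PM + 418 min = 7:28 PM.
The workshop starts at 7:28 PM − 358 min = 1:30 PM.
The poster session starts at 1:30 PM + 253 min = 5:43 PM.
The panel is bounded by the poster session, so the latest it can start is 5:43 PM.

5:43 PM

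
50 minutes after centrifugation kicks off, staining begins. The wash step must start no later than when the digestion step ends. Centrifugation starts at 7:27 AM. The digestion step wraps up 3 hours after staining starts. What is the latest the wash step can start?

11:17 AM

Staining starts at 7:27 AM + 50 min = 8:17 AM.
The digestion step ends at 8:17 AM + 180 min = 11:17 AM.
The wash step is bounded by the digestion step, so the latest it can start is 11:17 AM.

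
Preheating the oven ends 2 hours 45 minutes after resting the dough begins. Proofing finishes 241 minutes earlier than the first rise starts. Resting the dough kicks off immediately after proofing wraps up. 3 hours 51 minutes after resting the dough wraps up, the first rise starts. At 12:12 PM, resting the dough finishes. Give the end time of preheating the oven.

The first rise starts at 12:12 PM + 231 min = 4:03 PM.
Proofing ends at 4:03 PM − 241 min = 12:02 PM.
So resting the dough starts at 12:02 PM.
Preheating the oven ends at 12:02 PM + 165 min = 2:47 PM.

2:47 PM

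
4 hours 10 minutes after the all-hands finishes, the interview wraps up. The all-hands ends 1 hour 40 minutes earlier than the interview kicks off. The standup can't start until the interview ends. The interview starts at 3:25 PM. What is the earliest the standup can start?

5:55 PM

The all-hands ends at 3:25 PM − 100 min = 1:45 PM.
The interview ends at 1:45 PM + 250 min = 5:55 PM.
The standup is bounded by the interview, so the earliest it can start is 5:55 PM.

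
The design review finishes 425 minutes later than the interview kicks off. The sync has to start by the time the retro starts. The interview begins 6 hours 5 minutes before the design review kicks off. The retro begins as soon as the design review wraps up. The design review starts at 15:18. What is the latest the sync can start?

The interview starts at 15:18 − 365 min = 09:13.
The design review ends at 09:13 + 425 min = 16:18.
So the retro starts at 16:18.
The sync is bounded by the retro, so the latest it can start is 16:18.

16:18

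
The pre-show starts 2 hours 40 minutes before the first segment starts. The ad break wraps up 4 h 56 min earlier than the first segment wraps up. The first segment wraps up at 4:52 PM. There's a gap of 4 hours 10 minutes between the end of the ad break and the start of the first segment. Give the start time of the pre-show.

The ad break ends at 4:52 PM − 296 min = 11:56 AM.
The first segment starts at 11:56 AM + 250 min = 4:06 PM.
The pre-show starts at 4:06 PM − 160 min = 1:26 PM.

1:26 PM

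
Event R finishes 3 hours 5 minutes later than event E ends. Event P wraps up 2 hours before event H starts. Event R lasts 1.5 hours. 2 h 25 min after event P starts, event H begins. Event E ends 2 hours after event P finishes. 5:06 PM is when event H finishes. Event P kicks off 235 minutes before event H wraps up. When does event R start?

5:11 PM

Event P starts at 5:06 PM − 235 min = 1:11 PM.
Event H starts at 1:11 PM + 145 min = 3:36 PM.
Event P ends at 3:36 PM − 120 min = 1:36 PM.
Event E ends at 1:36 PM + 120 min = 3:36 PM.
Event R ends at 3:36 PM + 185 min = 6:41 PM.
Event R starts at 6:41 PM − 90 min = 5:11 PM.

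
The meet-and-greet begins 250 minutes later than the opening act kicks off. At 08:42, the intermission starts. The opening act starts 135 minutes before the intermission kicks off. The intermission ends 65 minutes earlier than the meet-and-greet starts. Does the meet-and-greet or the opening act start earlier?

the opening act

The opening act starts at 08:42 − 135 min = 06:27.
The meet-and-greet starts at 06:27 + 250 min = 10:37.
The meet-and-greet starts at 10:37 and the opening act starts at 06:27, so the opening act is first.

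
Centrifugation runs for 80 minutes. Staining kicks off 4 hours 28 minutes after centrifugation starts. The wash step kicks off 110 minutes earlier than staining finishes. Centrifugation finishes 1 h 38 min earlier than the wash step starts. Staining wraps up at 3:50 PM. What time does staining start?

The wash step starts at 3:50 PM − 110 min = 2:00 PM.
Centrifugation ends at 2:00 PM − 98 min = 12:22 PM.
Centrifugation starts at 12:22 PM − 80 min = 11:02 AM.
Staining starts at 11:02 AM + 268 min = 3:30 PM.

3:30 PM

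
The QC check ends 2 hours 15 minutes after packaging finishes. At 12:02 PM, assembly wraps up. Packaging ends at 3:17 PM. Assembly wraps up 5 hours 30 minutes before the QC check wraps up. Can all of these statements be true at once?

The QC check ends at 3:17 PM + 135 min = 5:32 PM.
Assembly ends at 5:32 PM − 330 min = 12:02 PM.
That matches the stated 12:02 PM, so the schedule is consistent.

Yes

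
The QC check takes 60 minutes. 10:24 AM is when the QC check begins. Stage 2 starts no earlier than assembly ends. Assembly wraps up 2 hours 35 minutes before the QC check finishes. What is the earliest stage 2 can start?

The QC check ends at 10:24 AM + 60 min = 11:24 AM.
Assembly ends at 11:24 AM − 155 min = 8:49 AM.
Stage 2 is bounded by assembly, so the earliest it can start is 8:49 AM.

8:49 AM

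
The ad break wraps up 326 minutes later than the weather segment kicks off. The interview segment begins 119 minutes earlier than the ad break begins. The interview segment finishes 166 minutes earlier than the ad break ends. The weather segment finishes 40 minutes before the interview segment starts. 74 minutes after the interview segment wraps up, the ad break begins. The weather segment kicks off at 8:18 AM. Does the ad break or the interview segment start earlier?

the interview segment

The ad break ends at 8:18 AM + 326 min = 1:44 PM.
The interview segment ends at 1:44 PM − 166 min = 10:58 AM.
The ad break starts at 10:58 AM + 74 min = 12:12 PM.
The interview segment starts at 12:12 PM − 119 min = 10:13 AM.
The ad break starts at 12:12 PM and the interview segment starts at 10:13 AM, so the interview segment is first.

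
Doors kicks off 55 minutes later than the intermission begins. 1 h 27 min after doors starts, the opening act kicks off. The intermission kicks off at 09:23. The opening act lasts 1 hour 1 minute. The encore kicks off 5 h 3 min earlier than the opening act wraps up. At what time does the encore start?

Doors starts at 09:23 + 55 min = 10:18.
The opening act starts at 10:18 + 87 min = 11:45.
The opening act ends at 11:45 + 61 min = 12:46.
The encore starts at 12:46 − 303 min = 07:43.

07:43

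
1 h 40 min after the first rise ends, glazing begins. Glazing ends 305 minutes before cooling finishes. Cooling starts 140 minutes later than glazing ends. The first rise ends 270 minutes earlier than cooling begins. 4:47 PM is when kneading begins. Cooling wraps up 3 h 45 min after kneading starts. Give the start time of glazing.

Cooling ends at 4:47 PM + 225 min = 8:32 PM.
Glazing ends at 8:32 PM − 305 min = 3:27 PM.
Cooling starts at 3:27 PM + 140 min = 5:47 PM.
The first rise ends at 5:47 PM − 270 min = 1:17 PM.
Glazing starts at 1:17 PM + 100 min = 2:57 PM.

2:57 PM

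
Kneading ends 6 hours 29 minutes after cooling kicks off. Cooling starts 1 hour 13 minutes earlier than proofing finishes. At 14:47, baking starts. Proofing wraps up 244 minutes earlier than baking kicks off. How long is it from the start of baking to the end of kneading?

Proofing ends at 14:47 − 244 min = 10:43.
Cooling starts at 10:43 − 73 min = 09:30.
Kneading ends at 09:30 + 389 min = 15:59.
From 14:47 to 15:59 is 1 hour 12 minutes.

1 hour 12 minutes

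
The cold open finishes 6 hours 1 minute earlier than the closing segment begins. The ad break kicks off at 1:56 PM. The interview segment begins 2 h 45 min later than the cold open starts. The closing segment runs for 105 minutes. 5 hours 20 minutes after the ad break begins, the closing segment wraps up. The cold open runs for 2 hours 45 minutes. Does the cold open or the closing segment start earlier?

The closing segment ends at 1:56 PM + 320 min = 7:16 PM.
The closing segment starts at 7:16 PM − 105 min = 5:31 PM.
The cold open ends at 5:31 PM − 361 min = 11:30 AM.
The cold open starts at 11:30 AM − 165 min = 8:45 AM.
The cold open starts at 8:45 AM and the closing segment starts at 5:31 PM, so the cold open is first.

the cold open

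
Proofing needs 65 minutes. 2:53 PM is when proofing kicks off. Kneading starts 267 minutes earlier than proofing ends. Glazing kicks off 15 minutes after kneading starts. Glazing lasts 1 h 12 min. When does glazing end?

12:58 PM

Proofing ends at 2:53 PM + 65 min = 3:58 PM.
Kneading starts at 3:58 PM − 267 min = 11:31 AM.
Glazing starts at 11:31 AM + 15 min = 11:46 AM.
Glazing ends at 11:46 AM + 72 min = 12:58 PM.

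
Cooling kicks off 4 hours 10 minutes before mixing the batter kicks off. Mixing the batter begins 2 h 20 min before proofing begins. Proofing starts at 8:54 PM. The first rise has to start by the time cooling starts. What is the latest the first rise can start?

Mixing the batter starts at 8:54 PM − 140 min = 6:34 PM.
Cooling starts at 6:34 PM − 250 min = 2:24 PM.
The first rise is bounded by cooling, so the latest it can start is 2:24 PM.

2:24 PM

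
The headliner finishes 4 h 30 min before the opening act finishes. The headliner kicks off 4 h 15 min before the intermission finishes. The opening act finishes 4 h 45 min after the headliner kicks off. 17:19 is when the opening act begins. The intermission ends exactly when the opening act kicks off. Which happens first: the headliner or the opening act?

The intermission ends at 17:19.
The headliner starts at 17:19 − 255 min = 13:04.
The headliner starts at 13:04 and the opening act starts at 17:19, so the headliner is first.

the headliner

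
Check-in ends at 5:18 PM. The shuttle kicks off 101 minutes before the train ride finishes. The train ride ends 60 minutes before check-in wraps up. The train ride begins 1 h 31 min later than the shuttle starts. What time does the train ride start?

The train ride ends at 5:18 PM − 60 min = 4:18 PM.
The shuttle starts at 4:18 PM − 101 min = 2:37 PM.
The train ride starts at 2:37 PM + 91 min = 4:08 PM.

4:08 PM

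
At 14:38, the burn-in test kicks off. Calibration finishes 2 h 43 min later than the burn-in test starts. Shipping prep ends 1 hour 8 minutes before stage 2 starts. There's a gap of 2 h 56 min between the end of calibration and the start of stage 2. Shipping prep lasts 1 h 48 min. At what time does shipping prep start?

Calibration ends at 14:38 + 163 min = 17:21.
Stage 2 starts at 17:21 + 176 min = 20:17.
Shipping prep ends at 20:17 − 68 min = 19:09.
Shipping prep starts at 19:09 − 108 min = 17:21.

17:21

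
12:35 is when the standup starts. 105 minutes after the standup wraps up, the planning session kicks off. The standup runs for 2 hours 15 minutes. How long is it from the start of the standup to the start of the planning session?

4 hours

The standup ends at 12:35 + 135 min = 14:50.
The planning session starts at 14:50 + 105 min = 16:35.
From 12:35 to 16:35 is 4 hours.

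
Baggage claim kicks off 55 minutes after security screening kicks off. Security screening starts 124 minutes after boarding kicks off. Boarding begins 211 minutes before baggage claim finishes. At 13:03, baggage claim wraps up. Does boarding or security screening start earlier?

Boarding starts at 13:03 − 211 min = 09:32.
Security screening starts at 09:32 + 124 min = 11:36.
Boarding starts at 09:32 and security screening starts at 11:36, so boarding is first.

boarding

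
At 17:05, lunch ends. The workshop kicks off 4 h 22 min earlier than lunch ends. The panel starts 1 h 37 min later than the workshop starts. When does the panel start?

14:20

The workshop starts at 17:05 − 262 min = 12:43.
The panel starts at 12:43 + 97 min = 14:20.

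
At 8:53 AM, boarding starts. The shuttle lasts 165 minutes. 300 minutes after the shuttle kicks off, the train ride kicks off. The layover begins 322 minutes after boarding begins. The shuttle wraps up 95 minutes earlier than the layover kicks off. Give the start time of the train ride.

2:55 PM

The layover starts at 8:53 AM + 322 min = 2:15 PM.
The shuttle ends at 2:15 PM − 95 min = 12:40 PM.
The shuttle starts at 12:40 PM − 165 min = 9:55 AM.
The train ride starts at 9:55 AM + 300 min = 2:55 PM.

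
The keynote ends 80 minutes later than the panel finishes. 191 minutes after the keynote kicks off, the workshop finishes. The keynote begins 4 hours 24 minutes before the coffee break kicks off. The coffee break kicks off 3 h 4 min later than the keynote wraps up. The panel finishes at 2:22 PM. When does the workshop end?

5:33 PM

The keynote ends at 2:22 PM + 80 min = 3:42 PM.
The coffee break starts at 3:42 PM + 184 min = 6:46 PM.
The keynote starts at 6:46 PM − 264 min = 2:22 PM.
The workshop ends at 2:22 PM + 191 min = 5:33 PM.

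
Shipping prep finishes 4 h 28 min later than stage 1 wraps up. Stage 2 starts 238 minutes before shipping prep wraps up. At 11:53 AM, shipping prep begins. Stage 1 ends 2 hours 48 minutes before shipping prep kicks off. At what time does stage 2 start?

9:35 AM

Stage 1 ends at 11:53 AM − 168 min = 9:05 AM.
Shipping prep ends at 9:05 AM + 268 min = 1:33 PM.
Stage 2 starts at 1:33 PM − 238 min = 9:35 AM.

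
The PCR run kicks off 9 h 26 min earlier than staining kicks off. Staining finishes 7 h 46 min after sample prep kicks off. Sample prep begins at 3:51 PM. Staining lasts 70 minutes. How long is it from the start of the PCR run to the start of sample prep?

2 h 50 min

Staining ends at 3:51 PM + 466 min = 11:37 PM.
Staining starts at 11:37 PM − 70 min = 10:27 PM.
The PCR run starts at 10:27 PM − 566 min = 1:01 PM.
From 1:01 PM to 3:51 PM is 2 h 50 min.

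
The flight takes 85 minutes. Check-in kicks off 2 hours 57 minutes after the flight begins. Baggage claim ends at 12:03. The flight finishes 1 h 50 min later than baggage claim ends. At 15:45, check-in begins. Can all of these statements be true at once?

No

The flight ends at 12:03 + 110 min = 13:53.
The flight starts at 13:53 − 85 min = 12:28.
Check-in starts at 12:28 + 177 min = 15:25.
But check-in is also said to start at 15:45 — a 20-minute conflict.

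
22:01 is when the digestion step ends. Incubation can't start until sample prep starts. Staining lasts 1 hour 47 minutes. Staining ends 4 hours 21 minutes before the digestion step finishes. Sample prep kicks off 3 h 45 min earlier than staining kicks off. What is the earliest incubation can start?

Staining ends at 22:01 − 261 min = 17:40.
Staining starts at 17:40 − 107 min = 15:53.
Sample prep starts at 15:53 − 225 min = 12:08.
Incubation is bounded by sample prep, so the earliest it can start is 12:08.

12:08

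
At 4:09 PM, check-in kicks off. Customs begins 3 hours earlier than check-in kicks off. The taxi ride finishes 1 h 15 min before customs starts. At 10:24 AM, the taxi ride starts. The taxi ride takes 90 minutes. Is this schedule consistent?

Customs starts at 4:09 PM − 180 min = 1:09 PM.
The taxi ride ends at 1:09 PM − 75 min = 11:54 AM.
The taxi ride starts at 11:54 AM − 90 min = 10:24 AM.
That matches the stated 10:24 AM, so the schedule is consistent.

Yes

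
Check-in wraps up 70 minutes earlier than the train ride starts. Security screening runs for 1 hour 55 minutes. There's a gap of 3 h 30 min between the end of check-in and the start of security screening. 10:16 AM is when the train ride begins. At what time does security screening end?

Check-in ends at 10:16 AM − 70 min = 9:06 AM.
Security screening starts at 9:06 AM + 210 min = 12:36 PM.
Security screening ends at 12:36 PM + 115 min = 2:31 PM.

2:31 PM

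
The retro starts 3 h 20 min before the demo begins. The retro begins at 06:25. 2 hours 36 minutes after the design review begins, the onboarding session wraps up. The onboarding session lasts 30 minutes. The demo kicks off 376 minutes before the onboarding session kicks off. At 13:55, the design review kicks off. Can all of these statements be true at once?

The onboarding session ends at 13:55 + 156 min = 16:31.
The onboarding session starts at 16:31 − 30 min = 16:01.
The demo starts at 16:01 − 376 min = 09:45.
The retro starts at 09:45 − 200 min = 06:25.
That matches the stated 06:25, so the schedule is consistent.

Yes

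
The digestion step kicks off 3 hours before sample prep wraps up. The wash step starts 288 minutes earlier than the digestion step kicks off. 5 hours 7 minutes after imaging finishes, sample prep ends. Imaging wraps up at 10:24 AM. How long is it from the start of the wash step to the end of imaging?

2 h 41 min

Sample prep ends at 10:24 AM + 307 min = 3:31 PM.
The digestion step starts at 3:31 PM − 180 min = 12:31 PM.
The wash step starts at 12:31 PM − 288 min = 7:43 AM.
From 7:43 AM to 10:24 AM is 2 h 41 min.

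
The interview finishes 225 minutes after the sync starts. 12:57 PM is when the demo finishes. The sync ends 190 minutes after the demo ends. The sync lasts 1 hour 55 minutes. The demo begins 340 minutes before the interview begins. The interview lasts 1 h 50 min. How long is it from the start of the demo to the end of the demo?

The sync ends at 12:57 PM + 190 min = 4:07 PM.
The sync starts at 4:07 PM − 115 min = 2:12 PM.
The interview ends at 2:12 PM + 225 min = 5:57 PM.
The interview starts at 5:57 PM − 110 min = 4:07 PM.
The demo starts at 4:07 PM − 340 min = 10:27 AM.
From 10:27 AM to 12:57 PM is 150 minutes.

150 minutes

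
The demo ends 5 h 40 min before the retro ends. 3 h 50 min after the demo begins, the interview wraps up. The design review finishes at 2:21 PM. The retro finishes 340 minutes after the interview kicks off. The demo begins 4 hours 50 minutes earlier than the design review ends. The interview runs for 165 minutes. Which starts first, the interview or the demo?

The demo starts at 2:21 PM − 290 min = 9:31 AM.
The interview ends at 9:31 AM + 230 min = 1:21 PM.
The interview starts at 1:21 PM − 165 min = 10:36 AM.
The interview starts at 10:36 AM and the demo starts at 9:31 AM, so the demo is first.

the demo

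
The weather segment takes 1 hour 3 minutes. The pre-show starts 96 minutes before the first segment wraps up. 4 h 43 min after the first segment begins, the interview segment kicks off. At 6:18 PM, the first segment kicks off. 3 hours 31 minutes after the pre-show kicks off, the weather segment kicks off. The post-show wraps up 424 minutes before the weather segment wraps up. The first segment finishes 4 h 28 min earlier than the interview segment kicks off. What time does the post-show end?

The interview segment starts at 6:18 PM + 283 min = 11:01 PM.
The first segment ends at 11:01 PM − 268 min = 6:33 PM.
The pre-show starts at 6:33 PM − 96 min = 4:57 PM.
The weather segment starts at 4:57 PM + 211 min = 8:28 PM.
The weather segment ends at 8:28 PM + 63 min = 9:31 PM.
The post-show ends at 9:31 PM − 424 min = 2:27 PM.

2:27 PM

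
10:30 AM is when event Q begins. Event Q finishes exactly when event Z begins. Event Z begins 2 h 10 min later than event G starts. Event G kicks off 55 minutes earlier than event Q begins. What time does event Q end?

11:45 AM

Event G starts at 10:30 AM − 55 min = 9:35 AM.
Event Z starts at 9:35 AM + 130 min = 11:45 AM.
So event Q ends at 11:45 AM.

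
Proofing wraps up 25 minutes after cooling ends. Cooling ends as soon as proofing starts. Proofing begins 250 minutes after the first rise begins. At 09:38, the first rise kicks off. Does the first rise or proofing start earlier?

Proofing starts at 09:38 + 250 min = 13:48.
The first rise starts at 09:38 and proofing starts at 13:48, so the first rise is first.

the first rise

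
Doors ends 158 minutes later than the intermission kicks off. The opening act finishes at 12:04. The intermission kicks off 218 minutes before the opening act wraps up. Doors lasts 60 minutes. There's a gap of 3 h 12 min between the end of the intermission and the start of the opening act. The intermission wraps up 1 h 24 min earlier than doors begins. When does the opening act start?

11:52

The intermission starts at 12:04 − 218 min = 08:26.
Doors ends at 08:26 + 158 min = 11:04.
Doors starts at 11:04 − 60 min = 10:04.
The intermission ends at 10:04 − 84 min = 08:40.
The opening act starts at 08:40 + 192 min = 11:52.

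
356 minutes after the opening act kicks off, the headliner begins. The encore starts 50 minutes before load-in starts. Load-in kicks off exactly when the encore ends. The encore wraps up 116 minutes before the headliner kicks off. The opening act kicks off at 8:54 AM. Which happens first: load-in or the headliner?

load-in

The headliner starts at 8:54 AM + 356 min = 2:50 PM.
The encore ends at 2:50 PM − 116 min = 12:54 PM.
So load-in starts at 12:54 PM.
Load-in starts at 12:54 PM and the headliner starts at 2:50 PM, so load-in is first.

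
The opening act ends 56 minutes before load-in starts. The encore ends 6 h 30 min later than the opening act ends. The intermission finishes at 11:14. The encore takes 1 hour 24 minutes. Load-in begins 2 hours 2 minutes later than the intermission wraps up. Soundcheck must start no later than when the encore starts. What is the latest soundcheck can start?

Load-in starts at 11:14 + 122 min = 13:16.
The opening act ends at 13:16 − 56 min = 12:20.
The encore ends at 12:20 + 390 min = 18:50.
The encore starts at 18:50 − 84 min = 17:26.
Soundcheck is bounded by the encore, so the latest it can start is 17:26.

17:26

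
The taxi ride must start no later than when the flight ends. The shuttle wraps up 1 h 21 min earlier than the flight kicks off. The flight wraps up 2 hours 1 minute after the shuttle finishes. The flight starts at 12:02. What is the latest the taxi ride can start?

The shuttle ends at 12:02 − 81 min = 10:41.
The flight ends at 10:41 + 121 min = 12:42.
The taxi ride is bounded by the flight, so the latest it can start is 12:42.

12:42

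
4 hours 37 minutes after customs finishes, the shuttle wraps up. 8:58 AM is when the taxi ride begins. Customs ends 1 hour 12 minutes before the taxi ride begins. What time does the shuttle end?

Customs ends at 8:58 AM − 72 min = 7:46 AM.
The shuttle ends at 7:46 AM + 277 min = 12:23 PM.

12:23 PM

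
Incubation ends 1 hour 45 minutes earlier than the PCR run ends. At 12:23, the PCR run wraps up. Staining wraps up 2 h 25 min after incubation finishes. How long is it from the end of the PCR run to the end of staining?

Incubation ends at 12:23 − 105 min = 10:38.
Staining ends at 10:38 + 145 min = 13:03.
From 12:23 to 13:03 is 40 minutes.

40 minutes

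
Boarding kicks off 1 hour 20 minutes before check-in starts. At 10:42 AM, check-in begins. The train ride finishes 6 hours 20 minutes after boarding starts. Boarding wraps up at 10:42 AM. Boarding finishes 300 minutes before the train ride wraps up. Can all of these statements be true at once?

Yes

Boarding starts at 10:42 AM − 80 min = 9:22 AM.
The train ride ends at 9:22 AM + 380 min = 3:42 PM.
Boarding ends at 3:42 PM − 300 min = 10:42 AM.
That matches the stated 10:42 AM, so the schedule is consistent.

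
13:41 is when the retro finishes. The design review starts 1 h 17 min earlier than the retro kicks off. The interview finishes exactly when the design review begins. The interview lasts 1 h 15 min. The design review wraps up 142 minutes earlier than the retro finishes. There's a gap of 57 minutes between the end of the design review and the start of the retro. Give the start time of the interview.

09:44

The design review ends at 13:41 − 142 min = 11:19.
The retro starts at 11:19 + 57 min = 12:16.
The design review starts at 12:16 − 77 min = 10:59.
So the interview ends at 10:59.
The interview starts at 10:59 − 75 min = 09:44.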